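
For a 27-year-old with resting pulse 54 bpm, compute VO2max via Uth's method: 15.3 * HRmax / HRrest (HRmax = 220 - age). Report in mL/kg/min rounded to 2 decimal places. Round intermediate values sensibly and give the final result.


Step 1: HRmax = 220 - 27 = 193 bpm
Step 2: Ratio = 193 / 54 = 3.5741
Step 3: VO2max = 15.3 * 3.5741 = 54.68 mL/kg/min

54.68 mL/kg/min


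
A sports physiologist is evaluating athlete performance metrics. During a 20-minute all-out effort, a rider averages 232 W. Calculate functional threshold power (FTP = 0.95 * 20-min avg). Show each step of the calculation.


FTP = 0.95 * 232
= 220.4 W

220.4 W


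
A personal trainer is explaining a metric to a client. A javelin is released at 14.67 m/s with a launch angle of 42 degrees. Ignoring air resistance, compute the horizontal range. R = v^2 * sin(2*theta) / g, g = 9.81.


Launch speed squared = 215.2089
sin(2 * 42 deg) = 0.994522
Range = 215.2089 * 0.994522 / 9.81
= 21.818 m

21.818 m


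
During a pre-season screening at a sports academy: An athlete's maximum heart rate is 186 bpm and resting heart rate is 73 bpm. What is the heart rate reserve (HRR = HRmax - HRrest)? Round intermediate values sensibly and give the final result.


HRR = HRmax - HRrest
= 186 - 73
= 113 bpm

113 bpm


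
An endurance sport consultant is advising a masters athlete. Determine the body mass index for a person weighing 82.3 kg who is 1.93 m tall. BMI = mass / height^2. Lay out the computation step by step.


BMI = mass / height^2
= 82.3 / 1.93^2
= 82.3 / 3.7249
= 22.09 kg/m^2

22.09 kg/m^2


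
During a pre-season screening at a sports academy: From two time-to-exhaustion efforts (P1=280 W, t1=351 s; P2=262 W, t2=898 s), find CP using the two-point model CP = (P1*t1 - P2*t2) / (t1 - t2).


Work in trial 1 = 98280 J
Work in trial 2 = 235276 J
Delta work = -136996 J
Delta time = -547 s
CP = -136996 / -547 = 250.45 W

250.45 W


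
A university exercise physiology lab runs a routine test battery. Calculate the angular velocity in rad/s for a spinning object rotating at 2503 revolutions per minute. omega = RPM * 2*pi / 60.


omega = RPM * 2*pi / 60
= 2503 * 6.28318531 / 60
= 262.114 rad/s

262.114 rad/s


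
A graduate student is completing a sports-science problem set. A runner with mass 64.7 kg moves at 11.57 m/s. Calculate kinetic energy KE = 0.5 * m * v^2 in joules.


v^2 = 11.57^2 = 133.8649
KE = 0.5 * 64.7 * 133.8649
= 4330.53 J

4330.53 J


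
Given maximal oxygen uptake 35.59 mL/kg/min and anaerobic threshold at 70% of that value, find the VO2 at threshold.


Percentage as decimal = 0.7
VO2 at AT = 35.59 * 0.7 = 24.91 mL/kg/min

24.91 mL/kg/min


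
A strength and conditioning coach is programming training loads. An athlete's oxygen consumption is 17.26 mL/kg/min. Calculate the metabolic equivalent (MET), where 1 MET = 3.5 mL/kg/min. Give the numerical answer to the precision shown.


MET = VO2 / 3.5
= 17.26 / 3.5
= 4.93 METs

4.93 METs


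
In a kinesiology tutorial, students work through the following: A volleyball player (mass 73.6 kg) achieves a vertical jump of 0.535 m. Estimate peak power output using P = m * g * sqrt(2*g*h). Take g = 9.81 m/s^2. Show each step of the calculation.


2 * g * h = 2 * 9.81 * 0.535 = 10.4967
sqrt(10.4967) = 3.239861 m/s
P = 73.6 * 9.81 * 3.239861 = 2339.23 W

2339.23 W


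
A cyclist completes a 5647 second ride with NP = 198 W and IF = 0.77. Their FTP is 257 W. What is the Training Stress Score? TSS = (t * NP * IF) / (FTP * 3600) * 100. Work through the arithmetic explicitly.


t * NP * IF = 5647 * 198 * 0.77 = 860941.62
FTP * 3600 = 925200
TSS = (860941.62 / 925200) * 100 = 93.05

93.05 TSS


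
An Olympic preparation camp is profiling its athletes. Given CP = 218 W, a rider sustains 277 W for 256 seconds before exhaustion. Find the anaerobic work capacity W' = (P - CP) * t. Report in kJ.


Excess power = 277 - 218 = 59 W
Work above CP = 59 * 256 = 15104 J
W' = 15.104 kJ

15.104 kJ


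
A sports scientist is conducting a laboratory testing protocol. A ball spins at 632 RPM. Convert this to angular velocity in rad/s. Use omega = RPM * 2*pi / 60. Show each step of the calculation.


omega = 632 * 2 * pi / 60
= 632 * 6.28318531 / 60
= 3970.973 / 60
= 66.183 rad/s

66.183 rad/s


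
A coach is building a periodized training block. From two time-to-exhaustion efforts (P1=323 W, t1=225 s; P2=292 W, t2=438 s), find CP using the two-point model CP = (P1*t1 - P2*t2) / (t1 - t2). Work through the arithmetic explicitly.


Work in trial 1 = 72675 J
Work in trial 2 = 127896 J
Delta work = -55221 J
Delta time = -213 s
CP = -55221 / -213 = 259.25 W

259.25 W


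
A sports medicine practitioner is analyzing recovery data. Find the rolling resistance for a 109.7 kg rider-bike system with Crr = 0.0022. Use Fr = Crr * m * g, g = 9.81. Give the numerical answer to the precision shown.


m * g = 109.7 * 9.81 = 1076.157 N
Fr = 0.0022 * 1076.157 = 2.368 N

2.368 N


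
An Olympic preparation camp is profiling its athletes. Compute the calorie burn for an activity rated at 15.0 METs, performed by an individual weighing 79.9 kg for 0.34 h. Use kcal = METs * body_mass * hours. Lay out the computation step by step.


Product of METs and mass = 15.0 * 79.9 = 1198.5
Total kcal = 1198.5 * 0.34 = 407.49 kcal

407.49 kcal


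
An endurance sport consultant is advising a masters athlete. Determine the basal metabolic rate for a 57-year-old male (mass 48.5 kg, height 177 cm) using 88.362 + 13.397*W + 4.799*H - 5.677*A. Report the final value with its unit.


BMR = 88.362 + 13.397*48.5 + 4.799*177 - 5.677*57
= 1263.95 kcal/day

1263.95 kcal/day


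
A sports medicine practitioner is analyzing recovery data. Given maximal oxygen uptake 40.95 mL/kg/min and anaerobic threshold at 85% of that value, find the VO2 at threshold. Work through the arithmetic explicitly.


Percentage as decimal = 0.85
VO2 at AT = 40.95 * 0.85 = 34.81 mL/kg/min

34.81 mL/kg/min


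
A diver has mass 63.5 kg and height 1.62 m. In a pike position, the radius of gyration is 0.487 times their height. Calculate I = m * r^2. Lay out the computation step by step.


r = 0.487 * 1.62 = 0.78894 m
I = m * r^2 = 63.5 * 0.622426 = 39.524 kg*m^2

39.524 kg*m^2


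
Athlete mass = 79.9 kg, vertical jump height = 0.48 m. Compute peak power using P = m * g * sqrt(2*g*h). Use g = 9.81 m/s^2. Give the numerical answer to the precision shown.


sqrt(2 * 9.81 * 0.48) = sqrt(9.4176) = 3.068811 m/s
P = 79.9 * 9.81 * 3.068811
= 2405.39 W

2405.39 W


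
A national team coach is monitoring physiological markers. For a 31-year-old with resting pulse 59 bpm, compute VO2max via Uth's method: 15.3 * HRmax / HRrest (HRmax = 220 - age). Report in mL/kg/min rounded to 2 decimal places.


Step 1: HRmax = 220 - 31 = 189 bpm
Step 2: Ratio = 189 / 59 = 3.2034
Step 3: VO2max = 15.3 * 3.2034 = 49.01 mL/kg/min

49.01 mL/kg/min


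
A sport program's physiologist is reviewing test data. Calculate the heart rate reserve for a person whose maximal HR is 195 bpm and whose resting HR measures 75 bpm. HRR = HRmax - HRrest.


HRmax = 195 bpm
HRrest = 75 bpm
HRR = 195 - 75 = 120 bpm

120 bpm


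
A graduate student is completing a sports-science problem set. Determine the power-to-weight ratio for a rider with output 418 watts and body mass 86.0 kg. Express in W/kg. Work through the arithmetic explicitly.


P/W = 418 / 86.0 = 4.86 W/kg

4.86 W/kg


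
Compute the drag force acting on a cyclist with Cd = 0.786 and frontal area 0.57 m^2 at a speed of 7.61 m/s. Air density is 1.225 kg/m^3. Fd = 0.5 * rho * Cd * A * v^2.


Step 1: v^2 = 57.9121
Step 2: Fd = 0.5 * 1.225 * 0.786 * 0.57 * 57.9121
= 15.892 N

15.892 N


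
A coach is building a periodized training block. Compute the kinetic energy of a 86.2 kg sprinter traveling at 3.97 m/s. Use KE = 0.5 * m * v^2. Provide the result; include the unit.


Velocity squared = 15.7609
KE = 0.5 * 86.2 * 15.7609 = 679.29 J

679.29 J


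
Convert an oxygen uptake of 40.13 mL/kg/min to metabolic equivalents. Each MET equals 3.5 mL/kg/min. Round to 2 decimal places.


One MET = 3.5 mL/kg/min
Number of METs = 40.13 / 3.5
= 11.47 METs

11.47 METs


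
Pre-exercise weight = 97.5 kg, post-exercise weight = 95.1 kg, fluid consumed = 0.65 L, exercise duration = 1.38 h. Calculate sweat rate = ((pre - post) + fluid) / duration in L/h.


Weight loss = 97.5 - 95.1 = 2.4 kg (approx L)
Total sweat = 2.4 + 0.65 = 3.05 L
Sweat rate = 3.05 / 1.38 = 2.21 L/h

2.21 L/h


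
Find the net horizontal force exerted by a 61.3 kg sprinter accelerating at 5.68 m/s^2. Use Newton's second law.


Newton's second law: F = m * a
F = 61.3 * 5.68 = 348.18 N

348.18 N


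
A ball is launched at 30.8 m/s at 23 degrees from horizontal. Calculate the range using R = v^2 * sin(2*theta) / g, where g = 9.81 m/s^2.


sin(2 * 23) = sin(46) = 0.71934
v^2 = 30.8^2 = 948.64
R = 948.64 * 0.71934 / 9.81
= 69.561 m

69.561 m


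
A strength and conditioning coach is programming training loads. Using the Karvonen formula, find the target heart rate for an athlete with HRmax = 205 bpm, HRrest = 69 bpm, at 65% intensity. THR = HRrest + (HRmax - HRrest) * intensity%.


HRR = 205 - 69 = 136
THR = 69 + 136 * 0.65
= 69 + 88.4
= 157.4 bpm

157.4 bpm


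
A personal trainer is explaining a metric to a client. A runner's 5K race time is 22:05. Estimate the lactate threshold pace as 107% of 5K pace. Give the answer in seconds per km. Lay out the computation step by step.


Total race time = 22*60 + 5 = 1325 seconds
5K pace = 1325 / 5 = 265.0 sec/km
LT pace = 265.0 * 1.07 = 283.55 sec/km

283.55 s/km


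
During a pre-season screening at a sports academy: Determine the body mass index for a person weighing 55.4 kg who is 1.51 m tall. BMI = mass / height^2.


BMI = mass / height^2
= 55.4 / 1.51^2
= 55.4 / 2.2801
= 24.3 kg/m^2

24.3 kg/m^2


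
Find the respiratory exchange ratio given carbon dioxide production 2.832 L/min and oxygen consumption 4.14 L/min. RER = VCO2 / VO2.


VCO2 = 2.832 L/min
VO2 = 4.14 L/min
RER = 2.832 / 4.14 = 0.6841

0.6841


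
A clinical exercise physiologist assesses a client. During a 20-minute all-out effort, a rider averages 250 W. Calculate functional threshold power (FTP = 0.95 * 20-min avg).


FTP = 0.95 * 250
= 237.5 W

237.5 W


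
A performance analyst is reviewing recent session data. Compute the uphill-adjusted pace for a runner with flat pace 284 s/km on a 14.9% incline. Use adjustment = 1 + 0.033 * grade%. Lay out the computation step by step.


Adjustment factor = 1 + 0.033 * 14.9 = 1.4917
Grade-adjusted pace = 284 * 1.4917 = 423.64 s/km

423.64 s/km


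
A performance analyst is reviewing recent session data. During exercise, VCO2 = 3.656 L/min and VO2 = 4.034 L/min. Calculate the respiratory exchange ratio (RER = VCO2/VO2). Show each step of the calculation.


RER = VCO2 / VO2
= 3.656 / 4.034
= 0.9063

0.9063


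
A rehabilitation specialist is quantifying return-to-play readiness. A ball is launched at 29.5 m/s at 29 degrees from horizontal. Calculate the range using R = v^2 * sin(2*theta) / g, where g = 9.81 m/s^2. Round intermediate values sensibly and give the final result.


sin(2 * 29) = sin(58) = 0.848048
v^2 = 29.5^2 = 870.25
R = 870.25 * 0.848048 / 9.81
= 75.231 m

75.231 m


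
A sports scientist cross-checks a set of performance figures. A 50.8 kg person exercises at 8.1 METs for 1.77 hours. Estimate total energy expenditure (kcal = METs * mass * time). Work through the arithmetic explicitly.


Energy = METs * mass(kg) * time(h)
= 8.1 * 50.8 * 1.77
= 728.32 kcal

728.32 kcal


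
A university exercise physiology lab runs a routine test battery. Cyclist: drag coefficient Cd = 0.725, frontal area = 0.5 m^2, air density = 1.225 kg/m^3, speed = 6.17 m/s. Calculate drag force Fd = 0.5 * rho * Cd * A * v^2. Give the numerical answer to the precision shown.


v^2 = 6.17^2 = 38.0689
Fd = 0.5 * 1.225 * 0.725 * 0.5 * 38.0689
= 8.452 N

8.452 N


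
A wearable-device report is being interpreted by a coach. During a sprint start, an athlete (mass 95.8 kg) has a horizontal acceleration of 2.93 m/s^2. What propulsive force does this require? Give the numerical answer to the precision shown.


Propulsive force = mass * acceleration
= 95.8 kg * 2.93 m/s^2
= 280.69 N

280.69 N


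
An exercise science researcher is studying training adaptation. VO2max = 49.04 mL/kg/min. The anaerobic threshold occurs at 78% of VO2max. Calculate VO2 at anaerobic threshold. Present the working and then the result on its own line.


AT fraction = 78 / 100 = 0.78
AT VO2 = 49.04 * 0.78
= 38.25 mL/kg/min

38.25 mL/kg/min


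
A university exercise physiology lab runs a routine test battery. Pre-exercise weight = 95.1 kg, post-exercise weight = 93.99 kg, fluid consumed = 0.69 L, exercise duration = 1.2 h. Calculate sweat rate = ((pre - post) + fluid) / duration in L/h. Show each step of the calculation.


Weight loss = 95.1 - 93.99 = 1.11 kg (approx L)
Total sweat = 1.11 + 0.69 = 1.8 L
Sweat rate = 1.8 / 1.2 = 1.5 L/h

1.5 L/h


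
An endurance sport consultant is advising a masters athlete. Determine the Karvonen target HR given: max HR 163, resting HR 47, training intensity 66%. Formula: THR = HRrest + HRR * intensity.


HRR = HRmax - HRrest = 163 - 47 = 116
THR = 47 + 116 * 0.66
= 123.56 bpm

123.56 bpm


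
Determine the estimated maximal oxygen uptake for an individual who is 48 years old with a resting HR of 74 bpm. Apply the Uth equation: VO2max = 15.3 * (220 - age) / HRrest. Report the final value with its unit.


HRmax = 220 - 48 = 172
VO2max = 15.3 * (172 / 74)
= 15.3 * 2.3243
= 35.56 mL/kg/min

35.56 mL/kg/min


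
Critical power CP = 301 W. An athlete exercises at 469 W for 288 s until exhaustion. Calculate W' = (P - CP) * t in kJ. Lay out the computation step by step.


P - CP = 469 - 301 = 168 W
W' = 168 * 288 = 48384 J
= 48384 / 1000 = 48.384 kJ

48.384 kJ


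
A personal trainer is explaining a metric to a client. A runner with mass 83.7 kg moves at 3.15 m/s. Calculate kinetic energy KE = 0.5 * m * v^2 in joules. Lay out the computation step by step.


v^2 = 3.15^2 = 9.9225
KE = 0.5 * 83.7 * 9.9225
= 415.26 J

415.26 J


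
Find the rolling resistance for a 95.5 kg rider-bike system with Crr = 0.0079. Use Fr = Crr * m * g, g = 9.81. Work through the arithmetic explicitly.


m * g = 95.5 * 9.81 = 936.855 N
Fr = 0.0079 * 936.855 = 7.401 N

7.401 N


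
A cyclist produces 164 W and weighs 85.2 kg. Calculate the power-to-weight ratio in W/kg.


P/W = power / mass
= 164 / 85.2
= 1.925 W/kg

1.925 W/kg


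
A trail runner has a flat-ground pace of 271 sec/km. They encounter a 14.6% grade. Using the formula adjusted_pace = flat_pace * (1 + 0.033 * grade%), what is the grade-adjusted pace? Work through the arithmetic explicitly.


Grade factor = 1 + 0.033 * 14.6 = 1.4818
Adjusted = 271 * 1.4818 = 401.57 sec/km

401.57 s/km


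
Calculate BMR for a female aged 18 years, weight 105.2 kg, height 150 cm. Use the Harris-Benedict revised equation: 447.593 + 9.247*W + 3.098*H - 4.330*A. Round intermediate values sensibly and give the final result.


Substituting values:
W term = 9.247 * 105.2 = 972.7844
H term = 3.098 * 150 = 464.7
A term = 4.330 * 18 = 77.94
BMR = 1807.14 kcal/day

1807.14 kcal/day


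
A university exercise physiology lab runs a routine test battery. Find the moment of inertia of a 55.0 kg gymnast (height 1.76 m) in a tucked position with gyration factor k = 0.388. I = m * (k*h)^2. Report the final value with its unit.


Radius of gyration = 0.388 * 1.76 = 0.68288 m
I = 55.0 * 0.68288^2
= 55.0 * 0.466325
= 25.648 kg*m^2

25.648 kg*m^2


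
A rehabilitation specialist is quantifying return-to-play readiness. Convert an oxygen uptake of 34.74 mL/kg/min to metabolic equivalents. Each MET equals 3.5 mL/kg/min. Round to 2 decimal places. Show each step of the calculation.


One MET = 3.5 mL/kg/min
Number of METs = 34.74 / 3.5
= 9.93 METs

9.93 METs


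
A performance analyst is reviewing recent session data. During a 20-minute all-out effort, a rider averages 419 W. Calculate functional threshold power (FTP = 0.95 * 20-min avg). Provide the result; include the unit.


FTP = 0.95 * 419
= 398.05 W

398.05 W


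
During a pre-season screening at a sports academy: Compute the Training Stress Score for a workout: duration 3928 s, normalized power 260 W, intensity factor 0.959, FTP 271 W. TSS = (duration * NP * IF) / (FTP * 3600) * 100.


Product = 3928 * 260 * 0.959 = 979407.52
Base = 271 * 3600 = 975600
TSS = 979407.52 / 975600 * 100 = 100.39

100.39 TSS


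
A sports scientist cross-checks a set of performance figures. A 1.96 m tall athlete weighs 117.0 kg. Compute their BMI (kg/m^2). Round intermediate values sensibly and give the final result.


height^2 = 3.8416 m^2
BMI = 117.0 / 3.8416 = 30.46 kg/m^2

30.46 kg/m^2


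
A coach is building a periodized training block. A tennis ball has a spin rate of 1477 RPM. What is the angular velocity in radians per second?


Convert RPM to rad/s: multiply by 2*pi and divide by 60
omega = 1477 * 2 * pi / 60
= 154.671 rad/s

154.671 rad/s


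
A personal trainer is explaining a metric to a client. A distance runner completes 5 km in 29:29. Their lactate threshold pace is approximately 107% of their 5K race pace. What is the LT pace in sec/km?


Convert to seconds: 29 min 29 s = 1769 s
Pace per km = 1769 / 5 = 353.8 s/km
LT pace = 353.8 * 1.07 = 378.57 s/km

378.57 s/km


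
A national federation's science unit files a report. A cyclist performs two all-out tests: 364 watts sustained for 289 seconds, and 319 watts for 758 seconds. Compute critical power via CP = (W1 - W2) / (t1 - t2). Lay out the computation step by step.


W1 = P1 * t1 = 364 * 289 = 105196 J
W2 = P2 * t2 = 319 * 758 = 241802 J
CP = (105196 - 241802) / (289 - 758)
= 291.27 W

291.27 W


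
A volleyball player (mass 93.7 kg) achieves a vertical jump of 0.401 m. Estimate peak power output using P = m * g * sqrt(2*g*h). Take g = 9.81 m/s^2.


2 * g * h = 2 * 9.81 * 0.401 = 7.86762
sqrt(7.86762) = 2.804928 m/s
P = 93.7 * 9.81 * 2.804928 = 2578.28 W

2578.28 W


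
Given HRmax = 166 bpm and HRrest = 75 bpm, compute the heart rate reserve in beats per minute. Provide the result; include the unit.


Heart rate reserve = maximum HR minus resting HR
HRR = 166 - 75 = 91 bpm

91 bpm


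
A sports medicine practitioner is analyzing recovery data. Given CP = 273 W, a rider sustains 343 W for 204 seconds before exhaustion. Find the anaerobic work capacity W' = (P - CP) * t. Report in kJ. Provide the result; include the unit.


Excess power = 343 - 273 = 70 W
Work above CP = 70 * 204 = 14280 J
W' = 14.28 kJ

14.28 kJ


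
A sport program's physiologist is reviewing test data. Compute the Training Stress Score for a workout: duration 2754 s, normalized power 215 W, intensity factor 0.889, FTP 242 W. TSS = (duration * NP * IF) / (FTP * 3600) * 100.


Product = 2754 * 215 * 0.889 = 526385.79
Base = 242 * 3600 = 871200
TSS = 526385.79 / 871200 * 100 = 60.42

60.42 TSS


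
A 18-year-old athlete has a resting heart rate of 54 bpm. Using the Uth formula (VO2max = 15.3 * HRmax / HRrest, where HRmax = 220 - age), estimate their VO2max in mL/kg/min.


HRmax = 220 - 18 = 202 bpm
Ratio = HRmax / HRrest = 202 / 54 = 3.7407
VO2max = 15.3 * 3.7407 = 57.23 mL/kg/min

57.23 mL/kg/min


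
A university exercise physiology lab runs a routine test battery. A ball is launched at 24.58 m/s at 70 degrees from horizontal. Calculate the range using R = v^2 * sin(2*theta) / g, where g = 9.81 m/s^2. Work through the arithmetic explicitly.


sin(2 * 70) = sin(140) = 0.642788
v^2 = 24.58^2 = 604.1764
R = 604.1764 * 0.642788 / 9.81
= 39.588 m

39.588 m


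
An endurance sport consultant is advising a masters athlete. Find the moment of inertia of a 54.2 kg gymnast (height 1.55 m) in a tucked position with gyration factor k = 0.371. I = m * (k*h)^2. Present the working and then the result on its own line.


Radius of gyration = 0.371 * 1.55 = 0.57505 m
I = 54.2 * 0.57505^2
= 54.2 * 0.330683
= 17.923 kg*m^2

17.923 kg*m^2


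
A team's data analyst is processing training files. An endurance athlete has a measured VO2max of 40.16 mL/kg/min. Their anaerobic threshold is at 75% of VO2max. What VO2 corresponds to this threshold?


Anaerobic threshold VO2 = VO2max * 75%
= 40.16 * 0.75
= 30.12 mL/kg/min

30.12 mL/kg/min


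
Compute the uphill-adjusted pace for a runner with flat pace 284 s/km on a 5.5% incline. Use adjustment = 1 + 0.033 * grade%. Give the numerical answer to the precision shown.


Adjustment factor = 1 + 0.033 * 5.5 = 1.1815
Grade-adjusted pace = 284 * 1.1815 = 335.55 s/km

335.55 s/km


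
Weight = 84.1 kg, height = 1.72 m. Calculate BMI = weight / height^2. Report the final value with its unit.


height^2 = 1.72^2 = 2.9584
BMI = 84.1 / 2.9584 = 28.43 kg/m^2

28.43 kg/m^2


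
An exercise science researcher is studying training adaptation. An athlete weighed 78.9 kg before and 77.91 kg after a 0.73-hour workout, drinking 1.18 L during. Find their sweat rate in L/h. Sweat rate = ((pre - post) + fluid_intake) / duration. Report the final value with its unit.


Body mass change = 0.99 kg
Total sweat loss = 0.99 + 1.18 = 2.17 L
Rate = 2.17 / 0.73 = 2.973 L/h

2.973 L/h


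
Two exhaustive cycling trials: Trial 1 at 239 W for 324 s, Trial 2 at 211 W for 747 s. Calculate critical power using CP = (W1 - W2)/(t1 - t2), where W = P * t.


W1 = 239 * 324 = 77436 J
W2 = 211 * 747 = 157617 J
CP = (77436 - 157617) / (324 - 747)
= -80181 / -423
= 189.55 W

189.55 W


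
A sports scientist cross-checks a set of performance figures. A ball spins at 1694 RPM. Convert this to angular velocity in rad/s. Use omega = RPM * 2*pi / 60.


omega = 1694 * 2 * pi / 60
= 1694 * 6.28318531 / 60
= 10643.716 / 60
= 177.395 rad/s

177.395 rad/s


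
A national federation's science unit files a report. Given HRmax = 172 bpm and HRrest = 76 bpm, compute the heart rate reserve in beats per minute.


Heart rate reserve = maximum HR minus resting HR
HRR = 172 - 76 = 96 bpm

96 bpm


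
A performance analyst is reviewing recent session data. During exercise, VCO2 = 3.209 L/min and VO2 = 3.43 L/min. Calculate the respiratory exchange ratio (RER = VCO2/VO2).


RER = VCO2 / VO2
= 3.209 / 3.43
= 0.9356

0.9356


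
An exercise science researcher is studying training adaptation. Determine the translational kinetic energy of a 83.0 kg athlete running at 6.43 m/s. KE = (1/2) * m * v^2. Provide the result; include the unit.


KE = 0.5 * m * v^2
= 0.5 * 83.0 * 6.43^2
= 0.5 * 83.0 * 41.3449
= 1715.81 J

1715.81 J


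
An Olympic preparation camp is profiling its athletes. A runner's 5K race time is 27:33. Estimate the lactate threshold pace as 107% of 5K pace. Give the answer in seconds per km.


Total race time = 27*60 + 33 = 1653 seconds
5K pace = 1653 / 5 = 330.6 sec/km
LT pace = 330.6 * 1.07 = 353.74 sec/km

353.74 s/km


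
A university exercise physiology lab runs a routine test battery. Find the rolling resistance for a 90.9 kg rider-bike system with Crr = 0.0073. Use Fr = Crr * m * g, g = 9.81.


m * g = 90.9 * 9.81 = 891.729 N
Fr = 0.0073 * 891.729 = 6.51 N

6.51 N


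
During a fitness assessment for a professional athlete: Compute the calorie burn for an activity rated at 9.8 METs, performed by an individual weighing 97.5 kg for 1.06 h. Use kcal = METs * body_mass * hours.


Product of METs and mass = 9.8 * 97.5 = 955.5
Total kcal = 955.5 * 1.06 = 1012.83 kcal

1012.83 kcal


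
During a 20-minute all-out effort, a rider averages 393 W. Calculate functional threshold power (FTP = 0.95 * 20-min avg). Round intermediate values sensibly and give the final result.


FTP = 0.95 * 393
= 373.35 W

373.35 W


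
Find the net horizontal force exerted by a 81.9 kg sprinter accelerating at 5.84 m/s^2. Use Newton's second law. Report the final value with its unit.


Newton's second law: F = m * a
F = 81.9 * 5.84 = 478.3 N

478.3 N


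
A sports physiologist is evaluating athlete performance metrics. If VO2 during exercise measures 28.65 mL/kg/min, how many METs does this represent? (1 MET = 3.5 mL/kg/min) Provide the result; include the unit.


METs = VO2 / 3.5 = 28.65 / 3.5 = 8.19

8.19 METs


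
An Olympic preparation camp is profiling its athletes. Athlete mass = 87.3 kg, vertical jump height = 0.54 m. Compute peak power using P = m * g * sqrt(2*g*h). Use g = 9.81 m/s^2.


sqrt(2 * 9.81 * 0.54) = sqrt(10.5948) = 3.254965 m/s
P = 87.3 * 9.81 * 3.254965
= 2787.59 W

2787.59 W


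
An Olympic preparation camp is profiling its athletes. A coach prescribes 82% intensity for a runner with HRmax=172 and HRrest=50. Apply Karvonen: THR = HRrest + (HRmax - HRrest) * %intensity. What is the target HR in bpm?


Heart rate reserve = 172 - 50 = 122
Intensity fraction = 82 / 100 = 0.82
THR = 50 + 122 * 0.82 = 150.04 bpm

150.04 bpm


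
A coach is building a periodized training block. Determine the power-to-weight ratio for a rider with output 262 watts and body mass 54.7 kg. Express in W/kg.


P/W = 262 / 54.7 = 4.79 W/kg

4.79 W/kg


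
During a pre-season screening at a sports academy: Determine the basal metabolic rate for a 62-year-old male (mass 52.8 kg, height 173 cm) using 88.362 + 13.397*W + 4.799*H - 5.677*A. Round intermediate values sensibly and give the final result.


BMR = 88.362 + 13.397*52.8 + 4.799*173 - 5.677*62
= 1273.98 kcal/day

1273.98 kcal/day


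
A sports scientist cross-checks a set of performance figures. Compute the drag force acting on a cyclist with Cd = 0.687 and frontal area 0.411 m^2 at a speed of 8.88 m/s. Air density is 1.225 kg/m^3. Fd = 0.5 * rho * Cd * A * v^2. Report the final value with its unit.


Step 1: v^2 = 78.8544
Step 2: Fd = 0.5 * 1.225 * 0.687 * 0.411 * 78.8544
= 13.637 N

13.637 N


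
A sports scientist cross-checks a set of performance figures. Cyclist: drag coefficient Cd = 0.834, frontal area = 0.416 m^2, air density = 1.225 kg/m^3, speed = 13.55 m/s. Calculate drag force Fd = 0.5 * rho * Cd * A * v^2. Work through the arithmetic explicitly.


v^2 = 13.55^2 = 183.6025
Fd = 0.5 * 1.225 * 0.834 * 0.416 * 183.6025
= 39.016 N

39.016 N


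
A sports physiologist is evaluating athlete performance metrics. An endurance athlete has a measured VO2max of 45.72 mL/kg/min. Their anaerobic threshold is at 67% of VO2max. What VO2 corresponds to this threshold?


Anaerobic threshold VO2 = VO2max * 67%
= 45.72 * 0.67
= 30.63 mL/kg/min

30.63 mL/kg/min


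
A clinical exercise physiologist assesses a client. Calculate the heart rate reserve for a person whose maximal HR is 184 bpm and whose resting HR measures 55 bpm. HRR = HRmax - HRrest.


HRmax = 184 bpm
HRrest = 55 bpm
HRR = 184 - 55 = 129 bpm

129 bpm


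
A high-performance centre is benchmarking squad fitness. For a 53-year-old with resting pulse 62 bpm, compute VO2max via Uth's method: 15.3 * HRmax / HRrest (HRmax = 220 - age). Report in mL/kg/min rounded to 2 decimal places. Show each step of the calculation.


Step 1: HRmax = 220 - 53 = 167 bpm
Step 2: Ratio = 167 / 62 = 2.6935
Step 3: VO2max = 15.3 * 2.6935 = 41.21 mL/kg/min

41.21 mL/kg/min


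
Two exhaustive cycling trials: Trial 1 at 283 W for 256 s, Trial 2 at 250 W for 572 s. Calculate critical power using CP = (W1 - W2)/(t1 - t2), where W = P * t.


W1 = 283 * 256 = 72448 J
W2 = 250 * 572 = 143000 J
CP = (72448 - 143000) / (256 - 572)
= -70552 / -316
= 223.27 W

223.27 W


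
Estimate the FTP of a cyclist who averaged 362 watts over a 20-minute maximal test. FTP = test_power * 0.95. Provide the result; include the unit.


FTP = 362 * 0.95 = 343.9 W

343.9 W


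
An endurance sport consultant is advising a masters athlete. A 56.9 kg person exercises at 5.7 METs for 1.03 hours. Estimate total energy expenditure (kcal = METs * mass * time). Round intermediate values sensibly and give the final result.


Energy = METs * mass(kg) * time(h)
= 5.7 * 56.9 * 1.03
= 334.06 kcal

334.06 kcal


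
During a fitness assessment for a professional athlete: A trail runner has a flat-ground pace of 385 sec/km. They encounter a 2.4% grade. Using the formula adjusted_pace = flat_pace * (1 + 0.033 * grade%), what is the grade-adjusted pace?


Grade factor = 1 + 0.033 * 2.4 = 1.0792
Adjusted = 385 * 1.0792 = 415.49 sec/km

415.49 s/km


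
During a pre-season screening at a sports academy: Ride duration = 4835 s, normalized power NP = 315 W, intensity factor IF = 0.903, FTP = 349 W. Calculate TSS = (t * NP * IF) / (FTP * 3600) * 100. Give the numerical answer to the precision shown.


Numerator = 4835 * 315 * 0.903 = 1375291.575
Denominator = 349 * 3600 = 1256400
TSS = 1375291.575 / 1256400 * 100
= 109.46

109.46 TSS


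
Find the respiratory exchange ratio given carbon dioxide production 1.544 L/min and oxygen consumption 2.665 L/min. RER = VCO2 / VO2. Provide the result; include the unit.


VCO2 = 1.544 L/min
VO2 = 2.665 L/min
RER = 1.544 / 2.665 = 0.5794

0.5794


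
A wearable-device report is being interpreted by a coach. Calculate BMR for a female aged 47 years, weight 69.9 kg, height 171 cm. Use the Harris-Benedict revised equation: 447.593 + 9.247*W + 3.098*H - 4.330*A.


Substituting values:
W term = 9.247 * 69.9 = 646.3653
H term = 3.098 * 171 = 529.758
A term = 4.330 * 47 = 203.51
BMR = 1420.21 kcal/day

1420.21 kcal/day


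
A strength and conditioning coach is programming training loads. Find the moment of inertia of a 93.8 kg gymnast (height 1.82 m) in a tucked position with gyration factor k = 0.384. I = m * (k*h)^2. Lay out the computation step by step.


Radius of gyration = 0.384 * 1.82 = 0.69888 m
I = 93.8 * 0.69888^2
= 93.8 * 0.488433
= 45.815 kg*m^2

45.815 kg*m^2


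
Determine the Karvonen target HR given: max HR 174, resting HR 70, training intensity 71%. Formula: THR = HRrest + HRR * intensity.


HRR = HRmax - HRrest = 174 - 70 = 104
THR = 70 + 104 * 0.71
= 143.84 bpm

143.84 bpm


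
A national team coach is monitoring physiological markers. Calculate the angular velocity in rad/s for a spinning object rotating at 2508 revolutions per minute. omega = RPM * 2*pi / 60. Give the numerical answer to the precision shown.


omega = RPM * 2*pi / 60
= 2508 * 6.28318531 / 60
= 262.637 rad/s

262.637 rad/s


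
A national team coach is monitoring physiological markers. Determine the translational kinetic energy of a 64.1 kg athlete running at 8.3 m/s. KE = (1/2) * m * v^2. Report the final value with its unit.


KE = 0.5 * m * v^2
= 0.5 * 64.1 * 8.3^2
= 0.5 * 64.1 * 68.89
= 2207.92 J

2207.92 J


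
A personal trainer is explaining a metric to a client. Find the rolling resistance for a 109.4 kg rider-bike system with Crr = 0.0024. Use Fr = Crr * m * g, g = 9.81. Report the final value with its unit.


m * g = 109.4 * 9.81 = 1073.214 N
Fr = 0.0024 * 1073.214 = 2.576 N

2.576 N


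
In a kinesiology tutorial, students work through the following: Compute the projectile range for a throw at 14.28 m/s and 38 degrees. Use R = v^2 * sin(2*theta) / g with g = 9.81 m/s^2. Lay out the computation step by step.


Two times the angle = 76 degrees
sin(76) = 0.970296
R = 203.9184 * 0.970296 / 9.81 = 20.169 m

20.169 m


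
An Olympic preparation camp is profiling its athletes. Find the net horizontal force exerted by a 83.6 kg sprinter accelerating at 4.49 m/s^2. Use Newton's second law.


Newton's second law: F = m * a
F = 83.6 * 4.49 = 375.36 N

375.36 N


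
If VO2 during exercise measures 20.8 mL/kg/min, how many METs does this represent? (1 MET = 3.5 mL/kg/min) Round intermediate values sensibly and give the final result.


METs = VO2 / 3.5 = 20.8 / 3.5 = 5.94

5.94 METs


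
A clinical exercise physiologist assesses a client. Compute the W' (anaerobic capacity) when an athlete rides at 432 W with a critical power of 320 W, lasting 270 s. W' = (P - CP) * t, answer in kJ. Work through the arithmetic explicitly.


Above-CP power = 112 W
Duration = 270 s
W' = 112 * 270 = 30240 J
Convert: 30240 / 1000 = 30.24 kJ

30.24 kJ


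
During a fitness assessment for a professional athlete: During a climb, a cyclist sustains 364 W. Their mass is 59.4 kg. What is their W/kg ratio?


Power-to-weight = 364 W / 59.4 kg
= 6.128 W/kg

6.128 W/kg


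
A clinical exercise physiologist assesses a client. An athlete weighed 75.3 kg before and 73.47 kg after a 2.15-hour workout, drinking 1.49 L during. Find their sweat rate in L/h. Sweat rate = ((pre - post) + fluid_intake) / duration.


Body mass change = 1.83 kg
Total sweat loss = 1.83 + 1.49 = 3.32 L
Rate = 3.32 / 2.15 = 1.544 L/h

1.544 L/h


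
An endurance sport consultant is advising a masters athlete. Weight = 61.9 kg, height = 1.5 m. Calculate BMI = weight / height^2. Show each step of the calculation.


height^2 = 1.5^2 = 2.25
BMI = 61.9 / 2.25 = 27.51 kg/m^2

27.51 kg/m^2


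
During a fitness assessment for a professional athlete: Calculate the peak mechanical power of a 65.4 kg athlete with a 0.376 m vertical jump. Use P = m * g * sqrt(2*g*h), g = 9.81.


First, sqrt(2gh) = sqrt(2 * 9.81 * 0.376)
= sqrt(7.37712) = 2.716085 m/s
Power = 65.4 * 9.81 * 2.716085 = 1742.57 W

1742.57 W


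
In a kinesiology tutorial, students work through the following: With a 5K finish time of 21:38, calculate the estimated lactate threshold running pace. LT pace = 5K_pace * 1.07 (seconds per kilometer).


Race duration = 1298 s for 5 km
Average pace = 1298 / 5 = 259.6 s/km
LT pace = 259.6 * 1.07
= 277.77 s/km

277.77 s/km


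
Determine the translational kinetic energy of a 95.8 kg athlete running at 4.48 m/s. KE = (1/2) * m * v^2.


KE = 0.5 * m * v^2
= 0.5 * 95.8 * 4.48^2
= 0.5 * 95.8 * 20.0704
= 961.37 J

961.37 J


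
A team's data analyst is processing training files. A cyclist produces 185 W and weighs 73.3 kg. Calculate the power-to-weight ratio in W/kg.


P/W = power / mass
= 185 / 73.3
= 2.524 W/kg

2.524 W/kg


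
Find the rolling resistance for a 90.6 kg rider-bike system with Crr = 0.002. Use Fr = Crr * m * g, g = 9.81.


m * g = 90.6 * 9.81 = 888.786 N
Fr = 0.002 * 888.786 = 1.778 N

1.778 N


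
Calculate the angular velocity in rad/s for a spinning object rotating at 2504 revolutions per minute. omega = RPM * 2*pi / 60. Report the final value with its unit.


omega = RPM * 2*pi / 60
= 2504 * 6.28318531 / 60
= 262.218 rad/s

262.218 rad/s


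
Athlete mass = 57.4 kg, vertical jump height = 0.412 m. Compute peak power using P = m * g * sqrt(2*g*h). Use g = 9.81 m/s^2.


sqrt(2 * 9.81 * 0.412) = sqrt(8.08344) = 2.843139 m/s
P = 57.4 * 9.81 * 2.843139
= 1600.95 W

1600.95 W


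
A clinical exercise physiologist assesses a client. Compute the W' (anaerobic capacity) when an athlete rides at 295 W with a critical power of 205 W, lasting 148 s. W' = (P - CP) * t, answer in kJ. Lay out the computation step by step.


Above-CP power = 90 W
Duration = 148 s
W' = 90 * 148 = 13320 J
Convert: 13320 / 1000 = 13.32 kJ

13.32 kJ


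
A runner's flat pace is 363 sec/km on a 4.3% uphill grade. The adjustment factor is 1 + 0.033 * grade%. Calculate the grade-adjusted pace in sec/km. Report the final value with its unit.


Factor = 1 + 0.033 * 4.3 = 1.1419
Adjusted pace = 363 * 1.1419
= 414.51 sec/km

414.51 s/km


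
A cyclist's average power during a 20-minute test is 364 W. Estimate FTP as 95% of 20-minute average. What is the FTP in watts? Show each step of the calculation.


FTP = 20-min power * 0.95
= 364 * 0.95
= 345.8 W

345.8 W


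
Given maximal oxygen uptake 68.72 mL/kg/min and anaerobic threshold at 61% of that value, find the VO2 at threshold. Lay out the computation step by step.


Percentage as decimal = 0.61
VO2 at AT = 68.72 * 0.61 = 41.92 mL/kg/min

41.92 mL/kg/min


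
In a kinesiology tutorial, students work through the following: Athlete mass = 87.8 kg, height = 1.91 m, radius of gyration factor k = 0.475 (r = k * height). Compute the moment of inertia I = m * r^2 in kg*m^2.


r = k * height = 0.475 * 1.91 = 0.90725 m
r^2 = 0.90725^2 = 0.823103
I = 87.8 * 0.823103 = 72.268 kg*m^2

72.268 kg*m^2


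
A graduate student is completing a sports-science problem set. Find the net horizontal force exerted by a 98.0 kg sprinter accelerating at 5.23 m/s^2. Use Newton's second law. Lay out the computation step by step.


Newton's second law: F = m * a
F = 98.0 * 5.23 = 512.54 N

512.54 N


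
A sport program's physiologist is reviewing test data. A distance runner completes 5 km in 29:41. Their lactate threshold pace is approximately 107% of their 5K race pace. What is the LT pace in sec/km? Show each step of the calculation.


Convert to seconds: 29 min 41 s = 1781 s
Pace per km = 1781 / 5 = 356.2 s/km
LT pace = 356.2 * 1.07 = 381.13 s/km

381.13 s/km


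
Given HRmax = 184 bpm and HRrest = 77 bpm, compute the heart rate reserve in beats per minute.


Heart rate reserve = maximum HR minus resting HR
HRR = 184 - 77 = 107 bpm

107 bpm


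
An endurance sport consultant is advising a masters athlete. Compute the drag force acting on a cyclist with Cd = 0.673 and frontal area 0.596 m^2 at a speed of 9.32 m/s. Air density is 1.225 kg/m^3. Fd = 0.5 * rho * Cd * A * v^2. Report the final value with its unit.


Step 1: v^2 = 86.8624
Step 2: Fd = 0.5 * 1.225 * 0.673 * 0.596 * 86.8624
= 21.34 N

21.34 N


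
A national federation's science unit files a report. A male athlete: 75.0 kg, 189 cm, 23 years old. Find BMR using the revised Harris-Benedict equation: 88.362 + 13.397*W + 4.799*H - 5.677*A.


Intercept = 88.362
Weight contribution = 13.397 * 75.0 = 1004.775
Height contribution = 4.799 * 189 = 907.011
Age contribution = 5.677 * 23 = 130.571
BMR = 88.362 + 1004.775 + 907.011 - 130.571
= 1869.58 kcal/day

1869.58 kcal/day


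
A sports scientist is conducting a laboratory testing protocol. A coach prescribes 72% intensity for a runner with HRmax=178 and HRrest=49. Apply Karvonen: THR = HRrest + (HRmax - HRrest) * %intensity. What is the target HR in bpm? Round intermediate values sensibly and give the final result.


Heart rate reserve = 178 - 49 = 129
Intensity fraction = 72 / 100 = 0.72
THR = 49 + 129 * 0.72 = 141.88 bpm

141.88 bpm


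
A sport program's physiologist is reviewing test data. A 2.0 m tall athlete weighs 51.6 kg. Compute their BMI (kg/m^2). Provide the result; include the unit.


height^2 = 4.0 m^2
BMI = 51.6 / 4.0 = 12.9 kg/m^2

12.9 kg/m^2


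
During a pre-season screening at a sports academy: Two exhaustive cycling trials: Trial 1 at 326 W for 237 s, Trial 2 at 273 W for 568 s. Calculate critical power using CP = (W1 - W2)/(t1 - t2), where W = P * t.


W1 = 326 * 237 = 77262 J
W2 = 273 * 568 = 155064 J
CP = (77262 - 155064) / (237 - 568)
= -77802 / -331
= 235.05 W

235.05 W


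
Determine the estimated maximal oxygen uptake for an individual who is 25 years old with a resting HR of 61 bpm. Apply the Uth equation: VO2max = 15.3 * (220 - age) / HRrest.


HRmax = 220 - 25 = 195
VO2max = 15.3 * (195 / 61)
= 15.3 * 3.1967
= 48.91 mL/kg/min

48.91 mL/kg/min


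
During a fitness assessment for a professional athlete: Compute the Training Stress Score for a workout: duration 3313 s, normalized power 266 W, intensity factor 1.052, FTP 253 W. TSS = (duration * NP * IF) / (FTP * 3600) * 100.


Product = 3313 * 266 * 1.052 = 927083.416
Base = 253 * 3600 = 910800
TSS = 927083.416 / 910800 * 100 = 101.79

101.79 TSS


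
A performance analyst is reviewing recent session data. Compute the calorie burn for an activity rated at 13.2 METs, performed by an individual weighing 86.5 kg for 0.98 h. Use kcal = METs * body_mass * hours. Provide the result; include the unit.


Product of METs and mass = 13.2 * 86.5 = 1141.8
Total kcal = 1141.8 * 0.98 = 1118.96 kcal

1118.96 kcal
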